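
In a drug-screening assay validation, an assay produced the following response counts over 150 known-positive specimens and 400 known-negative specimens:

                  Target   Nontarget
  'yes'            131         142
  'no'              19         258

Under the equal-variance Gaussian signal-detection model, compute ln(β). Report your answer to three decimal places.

H = 131/150 = 0.8733
FA = 142/400 = 0.3550
z(H) = z(0.8733) = 1.1421
z(FA) = z(0.3550) = -0.3719
ln β = −½·[z(H)² − z(FA)²] = −0.5 × (1.3044 − 0.1383) = -0.58305

ln β = -0.583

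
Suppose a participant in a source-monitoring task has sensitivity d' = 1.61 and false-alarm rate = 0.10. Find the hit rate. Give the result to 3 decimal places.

hit rate = 0.629

z(false-alarm rate) = z(0.10) = -1.2816
z(H) = z(FA) + d' = -1.2816 + 1.61 = 0.3284
hit rate = Φ(0.3284) = 0.6287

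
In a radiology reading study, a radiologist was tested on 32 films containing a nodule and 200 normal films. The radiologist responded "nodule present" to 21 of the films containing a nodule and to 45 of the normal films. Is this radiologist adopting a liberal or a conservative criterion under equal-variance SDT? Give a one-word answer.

z(H) = 0.402, z(FA) = -0.755
c = −½·(z(H) + z(FA)) = 0.1765
c > 0 → conservative criterion (biased toward responding “no”).

conservative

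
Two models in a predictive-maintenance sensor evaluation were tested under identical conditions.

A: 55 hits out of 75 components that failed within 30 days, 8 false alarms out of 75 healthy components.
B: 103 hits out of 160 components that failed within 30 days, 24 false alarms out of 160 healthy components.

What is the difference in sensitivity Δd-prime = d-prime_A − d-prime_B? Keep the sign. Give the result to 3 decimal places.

Δd-prime = 0.462

A: z(0.7333) = 0.6228, z(0.1067) = -1.2443, d' = 1.8671
B: z(0.6438) = 0.3686, z(0.1500) = -1.0364, d' = 1.4050
Δd' = d'_A − d'_B = 1.8671 − 1.4050 = 0.4621
A has the higher sensitivity.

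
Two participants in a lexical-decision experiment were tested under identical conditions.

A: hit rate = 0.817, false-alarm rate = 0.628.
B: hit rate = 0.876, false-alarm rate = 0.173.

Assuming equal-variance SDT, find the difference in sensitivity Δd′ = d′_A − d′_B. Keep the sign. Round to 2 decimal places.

A: z(0.817) = 0.904, z(0.628) = 0.327, d' = 0.577
B: z(0.876) = 1.155, z(0.173) = -0.942, d' = 2.097
Δd' = d'_A − d'_B = 0.577 − 2.097 = -1.520
B has the higher sensitivity.

Δd′ = -1.52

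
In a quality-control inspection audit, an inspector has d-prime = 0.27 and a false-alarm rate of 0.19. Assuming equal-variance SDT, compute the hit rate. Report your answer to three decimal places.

hit rate = 0.272

z(false-alarm rate) = z(0.19) = -0.8779
z(H) = z(FA) + d' = -0.8779 + 0.27 = -0.6079
hit rate = Φ(-0.6079) = 0.2716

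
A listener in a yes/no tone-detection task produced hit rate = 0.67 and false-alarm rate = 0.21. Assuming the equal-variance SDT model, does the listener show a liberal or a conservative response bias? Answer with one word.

conservative

z(H) = 0.440, z(FA) = -0.806
c = −½·(z(H) + z(FA)) = 0.183
c > 0 → conservative criterion (biased toward responding “no”).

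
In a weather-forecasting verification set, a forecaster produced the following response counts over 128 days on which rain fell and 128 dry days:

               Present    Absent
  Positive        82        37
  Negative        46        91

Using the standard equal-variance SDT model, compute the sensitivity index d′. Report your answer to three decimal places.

H = 82/128 = 0.6406
FA = 37/128 = 0.2891
Φ⁻¹(H) = Φ⁻¹(0.6406) = 0.3601
Φ⁻¹(FA) = Φ⁻¹(0.2891) = -0.5560
d' = z(H) − z(FA) = 0.3601 − (-0.5560) = 0.9161

d′ = 0.916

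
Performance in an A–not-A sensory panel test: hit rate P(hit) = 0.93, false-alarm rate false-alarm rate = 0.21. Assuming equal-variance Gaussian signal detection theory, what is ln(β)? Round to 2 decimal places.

ln β = -0.76

Φ⁻¹(H) = Φ⁻¹(0.93) = 1.476
Φ⁻¹(FA) = Φ⁻¹(0.21) = -0.806
ln β = −½·[z(H)² − z(FA)²] = −0.5 × (2.179 − 0.650) = -0.7645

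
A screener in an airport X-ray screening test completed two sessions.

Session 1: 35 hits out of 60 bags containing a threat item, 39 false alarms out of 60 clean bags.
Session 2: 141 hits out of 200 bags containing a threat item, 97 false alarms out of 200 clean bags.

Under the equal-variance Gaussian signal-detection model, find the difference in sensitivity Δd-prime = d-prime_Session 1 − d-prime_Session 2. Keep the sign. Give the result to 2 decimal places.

Session 1: z(0.5833) = 0.210, z(0.6500) = 0.385, d' = -0.175
Session 2: z(0.7050) = 0.539, z(0.4850) = -0.038, d' = 0.577
Δd' = d'_Session 1 − d'_Session 2 = -0.175 − 0.577 = -0.752
Session 2 has the higher sensitivity.

Δd-prime = -0.75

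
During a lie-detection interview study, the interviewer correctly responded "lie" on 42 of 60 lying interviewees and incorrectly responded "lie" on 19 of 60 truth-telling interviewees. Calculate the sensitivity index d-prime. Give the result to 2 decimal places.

d-prime = 1.00

H = 42/60 = 0.7000
FA = 19/60 = 0.3167
z(0.7000) = 0.524, z(0.3167) = -0.477
d' = z(H) − z(FA) = 0.524 − (-0.477) = 1.001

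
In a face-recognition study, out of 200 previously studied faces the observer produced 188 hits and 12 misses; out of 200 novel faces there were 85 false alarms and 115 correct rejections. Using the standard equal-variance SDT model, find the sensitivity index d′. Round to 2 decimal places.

H = 188/200 = 0.9400
FA = 85/200 = 0.4250
z(H) = z(0.9400) = 1.555
z(FA) = z(0.4250) = -0.189
d' = z(H) − z(FA) = 1.555 − (-0.189) = 1.744

d′ = 1.74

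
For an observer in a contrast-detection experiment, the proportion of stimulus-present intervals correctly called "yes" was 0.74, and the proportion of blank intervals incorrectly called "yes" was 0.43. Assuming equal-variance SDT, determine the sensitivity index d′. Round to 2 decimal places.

d′ = 0.82

z(H) = z(0.74) = 0.643
z(FA) = z(0.43) = -0.176
d' = z(H) − z(FA) = 0.643 − (-0.176) = 0.819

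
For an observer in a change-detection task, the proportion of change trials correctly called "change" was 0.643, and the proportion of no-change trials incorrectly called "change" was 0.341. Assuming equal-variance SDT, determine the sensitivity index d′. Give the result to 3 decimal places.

z(H) = z(0.643) = 0.3665
z(FA) = z(0.341) = -0.4097
d' = z(H) − z(FA) = 0.3665 − (-0.4097) = 0.7762

d′ = 0.776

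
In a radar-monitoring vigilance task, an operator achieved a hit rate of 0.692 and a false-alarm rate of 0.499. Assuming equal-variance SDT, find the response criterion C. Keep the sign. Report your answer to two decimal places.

C = -0.25

z(0.692) = 0.5015, z(0.499) = -0.0025
c = −½·[z(H) + z(FA)] = −0.5 × (0.5015 + (-0.0025)) = -0.2495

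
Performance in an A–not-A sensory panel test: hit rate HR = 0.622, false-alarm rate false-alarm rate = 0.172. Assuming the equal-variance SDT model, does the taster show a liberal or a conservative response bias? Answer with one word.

conservative

z(H) = 0.311, z(FA) = -0.946
c = −½·(z(H) + z(FA)) = 0.3175
c > 0 → conservative criterion (biased toward responding “no”).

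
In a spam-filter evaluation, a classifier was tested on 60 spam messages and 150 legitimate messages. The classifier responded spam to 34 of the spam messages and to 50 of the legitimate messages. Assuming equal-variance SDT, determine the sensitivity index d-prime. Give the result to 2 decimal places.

d-prime = 0.60

H = 34/60 = 0.5667
FA = 50/150 = 0.3333
z(H) = 0.168
z(FA) = -0.431
d' = z(H) − z(FA) = 0.168 − (-0.431) = 0.599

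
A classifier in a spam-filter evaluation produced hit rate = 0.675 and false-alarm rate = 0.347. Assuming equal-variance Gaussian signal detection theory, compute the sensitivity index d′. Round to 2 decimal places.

d′ = 0.85

z(H) = z(0.675) = 0.4538
z(FA) = z(0.347) = -0.3934
d' = z(H) − z(FA) = 0.4538 − (-0.3934) = 0.8472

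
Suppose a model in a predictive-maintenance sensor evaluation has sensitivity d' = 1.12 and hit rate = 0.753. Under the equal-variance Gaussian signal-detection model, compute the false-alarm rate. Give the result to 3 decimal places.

false-alarm rate = 0.331

z(hit rate) = z(0.753) = 0.6840
z(FA) = z(H) − d' = 0.6840 − 1.12 = -0.4360
false-alarm rate = Φ(-0.4360) = 0.3314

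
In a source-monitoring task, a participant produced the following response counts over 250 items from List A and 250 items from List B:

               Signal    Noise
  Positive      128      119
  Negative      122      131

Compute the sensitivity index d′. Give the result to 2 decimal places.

d′ = 0.09

H = 128/250 = 0.5120
FA = 119/250 = 0.4760
z(H) = z(0.5120) = 0.0301
z(FA) = z(0.4760) = -0.0602
d' = z(H) − z(FA) = 0.0301 − (-0.0602) = 0.0903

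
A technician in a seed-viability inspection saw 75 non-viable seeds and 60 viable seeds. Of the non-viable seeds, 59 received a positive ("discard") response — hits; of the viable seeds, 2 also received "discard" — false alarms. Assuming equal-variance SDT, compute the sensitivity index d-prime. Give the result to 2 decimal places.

d-prime = 2.63

H = 59/75 = 0.7867
FA = 2/60 = 0.0333
z(0.7867) = 0.7950, z(0.0333) = -1.8344
d' = z(H) − z(FA) = 0.7950 − (-1.8344) = 2.6294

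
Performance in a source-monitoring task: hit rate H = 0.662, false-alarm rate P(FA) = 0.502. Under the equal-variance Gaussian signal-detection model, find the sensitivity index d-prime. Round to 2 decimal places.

d-prime = 0.41

z(0.662) = 0.4179, z(0.502) = 0.0050
d' = z(H) − z(FA) = 0.4179 − 0.0050 = 0.4129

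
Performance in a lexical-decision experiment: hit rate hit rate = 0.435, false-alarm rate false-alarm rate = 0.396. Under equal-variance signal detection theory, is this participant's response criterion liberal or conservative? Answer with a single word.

conservative

z(H) = -0.164, z(FA) = -0.264
c = −½·(z(H) + z(FA)) = 0.214
c > 0 → conservative criterion (biased toward responding “no”).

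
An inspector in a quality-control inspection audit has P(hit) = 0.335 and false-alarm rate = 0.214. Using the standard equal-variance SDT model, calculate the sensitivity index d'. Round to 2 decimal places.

Φ⁻¹(H) = -0.426
Φ⁻¹(FA) = -0.793
d' = z(H) − z(FA) = -0.426 − (-0.793) = 0.367

d' = 0.37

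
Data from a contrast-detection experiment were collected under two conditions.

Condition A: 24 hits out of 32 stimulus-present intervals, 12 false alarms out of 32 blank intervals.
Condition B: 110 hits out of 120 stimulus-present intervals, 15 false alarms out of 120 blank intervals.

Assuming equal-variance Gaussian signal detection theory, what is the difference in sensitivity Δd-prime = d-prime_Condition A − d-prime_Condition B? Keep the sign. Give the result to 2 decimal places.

Condition A: z(0.7500) = 0.674, z(0.3750) = -0.319, d' = 0.993
Condition B: z(0.9167) = 1.383, z(0.1250) = -1.150, d' = 2.533
Δd' = d'_Condition A − d'_Condition B = 0.993 − 2.533 = -1.540
Condition B has the higher sensitivity.

Δd-prime = -1.54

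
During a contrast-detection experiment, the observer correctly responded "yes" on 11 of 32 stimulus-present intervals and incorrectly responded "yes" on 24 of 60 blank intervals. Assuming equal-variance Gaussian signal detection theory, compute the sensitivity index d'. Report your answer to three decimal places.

d' = -0.149

H = 11/32 = 0.3438
FA = 24/60 = 0.4000
z(H) = z(0.3438) = -0.4021
z(FA) = z(0.4000) = -0.2533
d' = z(H) − z(FA) = -0.4021 − (-0.2533) = -0.1488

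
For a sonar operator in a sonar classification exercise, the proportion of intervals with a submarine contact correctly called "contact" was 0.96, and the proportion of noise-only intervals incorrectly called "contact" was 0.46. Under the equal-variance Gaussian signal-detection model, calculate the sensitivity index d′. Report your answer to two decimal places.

d′ = 1.85

z(H) = z(0.96) = 1.7507
z(FA) = z(0.46) = -0.1004
d' = z(H) − z(FA) = 1.7507 − (-0.1004) = 1.8511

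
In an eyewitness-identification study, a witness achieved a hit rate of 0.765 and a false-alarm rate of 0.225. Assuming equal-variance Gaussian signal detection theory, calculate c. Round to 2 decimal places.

Φ⁻¹(H) = 0.722
Φ⁻¹(FA) = -0.755
c = −½·[z(H) + z(FA)] = −0.5 × (0.722 + (-0.755)) = 0.0165

c = 0.02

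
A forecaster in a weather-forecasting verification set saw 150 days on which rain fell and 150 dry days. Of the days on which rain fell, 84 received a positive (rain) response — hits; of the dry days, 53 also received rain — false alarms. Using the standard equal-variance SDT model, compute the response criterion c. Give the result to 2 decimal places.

H = 84/150 = 0.5600
FA = 53/150 = 0.3533
Φ⁻¹(H) = Φ⁻¹(0.5600) = 0.151
Φ⁻¹(FA) = Φ⁻¹(0.3533) = -0.376
c = −½·[z(H) + z(FA)] = −0.5 × (0.151 + (-0.376)) = 0.1125
c > 0: the forecaster has a conservative response bias.

c = 0.11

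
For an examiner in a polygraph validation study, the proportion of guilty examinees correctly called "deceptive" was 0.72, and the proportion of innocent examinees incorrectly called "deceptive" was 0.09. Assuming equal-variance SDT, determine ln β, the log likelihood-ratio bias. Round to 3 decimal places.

z(H) = z(0.72) = 0.5828
z(FA) = z(0.09) = -1.3408
ln β = −½·[z(H)² − z(FA)²] = −0.5 × (0.3397 − 1.7977) = 0.7290

ln β = 0.729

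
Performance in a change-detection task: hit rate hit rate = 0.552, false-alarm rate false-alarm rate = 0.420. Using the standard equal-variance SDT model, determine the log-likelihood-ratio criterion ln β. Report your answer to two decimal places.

ln β = 0.01

z(H) = 0.131
z(FA) = -0.202
ln β = −½·[z(H)² − z(FA)²] = −0.5 × (0.017 − 0.041) = 0.012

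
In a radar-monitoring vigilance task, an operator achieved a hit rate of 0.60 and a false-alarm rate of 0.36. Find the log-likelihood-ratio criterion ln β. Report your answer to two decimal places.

Φ⁻¹(H) = 0.253
Φ⁻¹(FA) = -0.358
ln β = −½·[z(H)² − z(FA)²] = −0.5 × (0.064 − 0.128) = 0.032

ln β = 0.03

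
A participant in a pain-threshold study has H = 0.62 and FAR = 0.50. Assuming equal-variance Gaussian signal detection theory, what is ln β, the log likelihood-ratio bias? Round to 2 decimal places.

z(0.62) = 0.305, z(0.50) = 0.000
ln β = −½·[z(H)² − z(FA)²] = −0.5 × (0.093 − 0.000) = -0.0465

ln β = -0.05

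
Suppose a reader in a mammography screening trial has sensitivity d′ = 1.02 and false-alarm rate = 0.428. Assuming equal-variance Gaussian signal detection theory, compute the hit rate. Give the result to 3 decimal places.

z(false-alarm rate) = z(0.428) = -0.1815
z(H) = z(FA) + d' = -0.1815 + 1.02 = 0.8385
hit rate = Φ(0.8385) = 0.7991

hit rate = 0.799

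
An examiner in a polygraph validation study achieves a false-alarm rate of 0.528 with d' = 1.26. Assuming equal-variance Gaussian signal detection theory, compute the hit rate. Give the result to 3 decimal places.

z(false-alarm rate) = z(0.528) = 0.0702
z(H) = z(FA) + d' = 0.0702 + 1.26 = 1.3302
hit rate = Φ(1.3302) = 0.9083

hit rate = 0.908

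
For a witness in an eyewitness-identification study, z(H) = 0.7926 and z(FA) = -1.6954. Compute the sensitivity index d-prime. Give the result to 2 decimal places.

d-prime = 2.49

d' = z(H) − z(FA) = 0.7926 − (-1.6954) = 2.4880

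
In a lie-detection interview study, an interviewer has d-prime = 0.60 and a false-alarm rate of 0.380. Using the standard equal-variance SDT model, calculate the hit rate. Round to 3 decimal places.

hit rate = 0.616

z(false-alarm rate) = z(0.380) = -0.3055
z(H) = z(FA) + d' = -0.3055 + 0.60 = 0.2945
hit rate = Φ(0.2945) = 0.6158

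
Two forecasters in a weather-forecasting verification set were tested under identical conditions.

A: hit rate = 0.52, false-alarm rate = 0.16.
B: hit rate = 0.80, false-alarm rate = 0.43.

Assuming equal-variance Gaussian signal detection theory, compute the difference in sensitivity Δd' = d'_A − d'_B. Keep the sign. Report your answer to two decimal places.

Δd' = 0.03

A: z(0.52) = 0.050, z(0.16) = -0.994, d' = 1.044
B: z(0.80) = 0.842, z(0.43) = -0.176, d' = 1.018
Δd' = d'_A − d'_B = 1.044 − 1.018 = 0.026
A has the higher sensitivity.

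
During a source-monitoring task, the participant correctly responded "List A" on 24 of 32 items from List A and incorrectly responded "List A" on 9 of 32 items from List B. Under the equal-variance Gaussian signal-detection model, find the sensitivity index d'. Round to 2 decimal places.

H = 24/32 = 0.7500
FA = 9/32 = 0.2812
z(0.7500) = 0.674, z(0.2812) = -0.579
d' = z(H) − z(FA) = 0.674 − (-0.579) = 1.253

d' = 1.25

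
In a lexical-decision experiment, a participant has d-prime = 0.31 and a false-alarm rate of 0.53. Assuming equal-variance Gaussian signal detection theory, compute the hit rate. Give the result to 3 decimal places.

hit rate = 0.650

z(false-alarm rate) = z(0.53) = 0.0753
z(H) = z(FA) + d' = 0.0753 + 0.31 = 0.3853
hit rate = Φ(0.3853) = 0.6500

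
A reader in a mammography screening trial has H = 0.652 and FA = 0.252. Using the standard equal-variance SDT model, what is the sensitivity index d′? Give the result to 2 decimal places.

z(H) = z(0.652) = 0.391
z(FA) = z(0.252) = -0.668
d' = z(H) − z(FA) = 0.391 − (-0.668) = 1.059

d′ = 1.06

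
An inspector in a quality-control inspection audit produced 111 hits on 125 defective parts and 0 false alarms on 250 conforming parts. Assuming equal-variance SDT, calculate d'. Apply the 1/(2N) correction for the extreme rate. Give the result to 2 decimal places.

The false-alarm rate is 0/250 = 0, so apply the 1/(2N) correction: FA → 1/(2·250) = 0.00200.
z(H) = z(0.88800) = 1.216
z(FA) = z(0.00200) = -2.878
d' = 1.216 − (-2.878) = 4.094

d' = 4.09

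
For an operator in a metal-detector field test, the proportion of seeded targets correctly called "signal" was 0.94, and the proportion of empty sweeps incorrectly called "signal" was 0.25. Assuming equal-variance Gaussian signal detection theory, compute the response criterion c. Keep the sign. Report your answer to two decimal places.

c = -0.44

Φ⁻¹(H) = Φ⁻¹(0.94) = 1.555
Φ⁻¹(FA) = Φ⁻¹(0.25) = -0.674
c = −½·[z(H) + z(FA)] = −0.5 × (1.555 + (-0.674)) = -0.4405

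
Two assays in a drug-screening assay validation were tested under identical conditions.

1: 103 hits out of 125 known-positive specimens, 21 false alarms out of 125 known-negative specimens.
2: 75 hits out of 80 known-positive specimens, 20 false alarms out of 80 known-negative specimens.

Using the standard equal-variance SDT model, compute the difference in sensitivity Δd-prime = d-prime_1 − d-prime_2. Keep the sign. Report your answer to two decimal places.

1: z(0.8240) = 0.931, z(0.1680) = -0.962, d' = 1.893
2: z(0.9375) = 1.534, z(0.2500) = -0.674, d' = 2.208
Δd' = d'_1 − d'_2 = 1.893 − 2.208 = -0.315
2 has the higher sensitivity.

Δd-prime = -0.32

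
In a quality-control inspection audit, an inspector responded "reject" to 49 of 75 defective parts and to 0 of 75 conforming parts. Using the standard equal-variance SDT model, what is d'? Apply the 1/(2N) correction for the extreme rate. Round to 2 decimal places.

The false-alarm rate is 0/75 = 0, so apply the 1/(2N) correction: FA → 1/(2·75) = 0.00667.
z(H) = z(0.65333) = 0.394
z(FA) = z(0.00667) = -2.475
d' = 0.394 − (-2.475) = 2.869

d' = 2.87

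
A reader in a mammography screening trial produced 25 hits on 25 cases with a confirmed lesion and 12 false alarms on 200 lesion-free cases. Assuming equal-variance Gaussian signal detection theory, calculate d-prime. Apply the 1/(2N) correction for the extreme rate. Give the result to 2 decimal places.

d-prime = 3.61

The hit rate is 25/25 = 1, so apply the 1/(2N) correction: H → 1 − 1/(2·25) = 0.98000.
z(H) = z(0.98000) = 2.054
z(FA) = z(0.06000) = -1.555
d' = 2.054 − (-1.555) = 3.609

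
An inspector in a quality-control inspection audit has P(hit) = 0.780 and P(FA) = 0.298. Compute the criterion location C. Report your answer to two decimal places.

C = -0.12

z(H) = z(0.780) = 0.772
z(FA) = z(0.298) = -0.530
c = −½·[z(H) + z(FA)] = −0.5 × (0.772 + (-0.530)) = -0.121
c < 0: the inspector has a liberal response bias.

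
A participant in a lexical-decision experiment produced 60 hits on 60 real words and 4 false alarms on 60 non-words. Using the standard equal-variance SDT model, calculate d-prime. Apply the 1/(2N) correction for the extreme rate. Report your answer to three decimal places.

The hit rate is 60/60 = 1, so apply the 1/(2N) correction: H → 1 − 1/(2·60) = 0.99167.
z(H) = z(0.99167) = 2.3941
z(FA) = z(0.06667) = -1.5011
d' = 2.3941 − (-1.5011) = 3.8952

d-prime = 3.895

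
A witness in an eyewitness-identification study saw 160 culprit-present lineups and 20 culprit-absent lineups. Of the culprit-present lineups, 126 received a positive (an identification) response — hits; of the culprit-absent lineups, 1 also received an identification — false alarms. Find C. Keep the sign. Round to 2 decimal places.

C = 0.42

H = 126/160 = 0.7875
FA = 1/20 = 0.0500
z(H) = 0.7978
z(FA) = -1.6449
c = −½·[z(H) + z(FA)] = −0.5 × (0.7978 + (-1.6449)) = 0.42355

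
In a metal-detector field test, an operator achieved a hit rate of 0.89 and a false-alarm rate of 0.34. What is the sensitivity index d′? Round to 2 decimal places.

d′ = 1.64

z(H) = 1.2265
z(FA) = -0.4125
d' = z(H) − z(FA) = 1.2265 − (-0.4125) = 1.6390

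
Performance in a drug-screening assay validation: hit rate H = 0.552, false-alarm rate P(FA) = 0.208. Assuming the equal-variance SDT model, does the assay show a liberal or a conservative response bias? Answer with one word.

z(H) = 0.131, z(FA) = -0.813
c = −½·(z(H) + z(FA)) = 0.341
c > 0 → conservative criterion (biased toward responding “no”).

conservative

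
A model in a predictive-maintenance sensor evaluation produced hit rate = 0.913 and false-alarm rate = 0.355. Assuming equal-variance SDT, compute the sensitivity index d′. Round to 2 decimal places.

Φ⁻¹(H) = 1.359
Φ⁻¹(FA) = -0.372
d' = z(H) − z(FA) = 1.359 − (-0.372) = 1.731

d′ = 1.73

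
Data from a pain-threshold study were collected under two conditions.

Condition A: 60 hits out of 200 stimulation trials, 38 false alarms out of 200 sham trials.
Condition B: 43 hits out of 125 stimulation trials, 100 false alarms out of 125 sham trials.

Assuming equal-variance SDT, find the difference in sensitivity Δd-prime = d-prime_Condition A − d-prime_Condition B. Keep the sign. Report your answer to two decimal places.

Δd-prime = 1.60

Condition A: z(0.3000) = -0.524, z(0.1900) = -0.878, d' = 0.354
Condition B: z(0.3440) = -0.402, z(0.8000) = 0.842, d' = -1.244
Δd' = d'_Condition A − d'_Condition B = 0.354 − (-1.244) = 1.598
Condition A has the higher sensitivity.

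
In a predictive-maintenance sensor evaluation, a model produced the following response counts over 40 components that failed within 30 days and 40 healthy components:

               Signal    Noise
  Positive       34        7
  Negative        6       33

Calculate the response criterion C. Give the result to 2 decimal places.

C = -0.05

H = 34/40 = 0.8500
FA = 7/40 = 0.1750
z(H) = z(0.8500) = 1.0364
z(FA) = z(0.1750) = -0.9346
c = −½·[z(H) + z(FA)] = −0.5 × (1.0364 + (-0.9346)) = -0.0509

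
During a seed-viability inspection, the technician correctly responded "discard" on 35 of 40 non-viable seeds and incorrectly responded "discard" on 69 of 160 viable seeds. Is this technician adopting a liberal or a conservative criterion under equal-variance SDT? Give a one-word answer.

z(H) = 1.150, z(FA) = -0.173
c = −½·(z(H) + z(FA)) = -0.4885
c < 0 → liberal criterion (biased toward responding “yes”).

liberal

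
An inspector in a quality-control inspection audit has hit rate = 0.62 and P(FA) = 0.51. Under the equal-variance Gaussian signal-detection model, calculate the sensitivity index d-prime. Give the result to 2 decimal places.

Φ⁻¹(0.62) = 0.305, Φ⁻¹(0.51) = 0.025
d' = z(H) − z(FA) = 0.305 − 0.025 = 0.280

d-prime = 0.28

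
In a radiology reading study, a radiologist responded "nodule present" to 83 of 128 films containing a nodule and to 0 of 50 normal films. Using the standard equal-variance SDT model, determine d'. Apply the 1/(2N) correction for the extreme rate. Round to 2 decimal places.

The false-alarm rate is 0/50 = 0, so apply the 1/(2N) correction: FA → 1/(2·50) = 0.01000.
z(H) = z(0.64844) = 0.381
z(FA) = z(0.01000) = -2.326
d' = 0.381 − (-2.326) = 2.707

d' = 2.71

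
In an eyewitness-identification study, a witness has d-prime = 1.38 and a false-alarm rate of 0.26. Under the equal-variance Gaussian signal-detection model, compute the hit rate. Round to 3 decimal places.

hit rate = 0.769

z(false-alarm rate) = z(0.26) = -0.6433
z(H) = z(FA) + d' = -0.6433 + 1.38 = 0.7367
hit rate = Φ(0.7367) = 0.7693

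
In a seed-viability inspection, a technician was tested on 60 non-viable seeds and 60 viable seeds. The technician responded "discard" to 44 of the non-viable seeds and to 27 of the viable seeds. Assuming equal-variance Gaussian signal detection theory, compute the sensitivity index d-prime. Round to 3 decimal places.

H = 44/60 = 0.7333
FA = 27/60 = 0.4500
z(H) = z(0.7333) = 0.6228
z(FA) = z(0.4500) = -0.1257
d' = z(H) − z(FA) = 0.6228 − (-0.1257) = 0.7485

d-prime = 0.749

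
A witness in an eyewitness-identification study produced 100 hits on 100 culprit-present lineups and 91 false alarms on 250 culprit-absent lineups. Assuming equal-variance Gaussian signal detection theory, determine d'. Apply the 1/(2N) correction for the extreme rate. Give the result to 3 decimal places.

d' = 2.924

The hit rate is 100/100 = 1, so apply the 1/(2N) correction: H → 1 − 1/(2·100) = 0.99500.
z(H) = z(0.99500) = 2.5758
z(FA) = z(0.36400) = -0.3478
d' = 2.5758 − (-0.3478) = 2.9236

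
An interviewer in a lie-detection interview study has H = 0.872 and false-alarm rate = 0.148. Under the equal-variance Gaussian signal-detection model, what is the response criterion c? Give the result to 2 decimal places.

c = -0.05

Φ⁻¹(0.872) = 1.136, Φ⁻¹(0.148) = -1.045
c = −½·[z(H) + z(FA)] = −0.5 × (1.136 + (-1.045)) = -0.0455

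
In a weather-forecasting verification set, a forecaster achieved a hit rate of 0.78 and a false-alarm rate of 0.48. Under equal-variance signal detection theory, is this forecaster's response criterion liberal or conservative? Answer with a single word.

z(H) = 0.772, z(FA) = -0.050
c = −½·(z(H) + z(FA)) = -0.361
c < 0 → liberal criterion (biased toward responding “yes”).

liberal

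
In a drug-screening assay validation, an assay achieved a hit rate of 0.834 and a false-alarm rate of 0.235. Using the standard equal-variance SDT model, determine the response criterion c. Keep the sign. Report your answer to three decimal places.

c = -0.124

z(0.834) = 0.9701, z(0.235) = -0.7225
c = −½·[z(H) + z(FA)] = −0.5 × (0.9701 + (-0.7225)) = -0.1238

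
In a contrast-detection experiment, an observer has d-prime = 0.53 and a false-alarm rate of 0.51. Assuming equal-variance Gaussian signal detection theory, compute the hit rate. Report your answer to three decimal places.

hit rate = 0.711

z(false-alarm rate) = z(0.51) = 0.0251
z(H) = z(FA) + d' = 0.0251 + 0.53 = 0.5551
hit rate = Φ(0.5551) = 0.7106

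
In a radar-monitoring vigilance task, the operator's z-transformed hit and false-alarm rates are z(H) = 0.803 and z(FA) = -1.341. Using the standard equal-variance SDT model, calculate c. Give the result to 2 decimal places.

c = −½·[z(H) + z(FA)] = −½·(0.803 + (-1.341)) = 0.269

c = 0.27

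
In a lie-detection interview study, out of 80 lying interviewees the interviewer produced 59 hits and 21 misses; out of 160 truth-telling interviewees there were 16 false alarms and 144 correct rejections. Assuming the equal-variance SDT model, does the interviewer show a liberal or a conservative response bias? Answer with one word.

conservative

z(H) = 0.636, z(FA) = -1.282
c = −½·(z(H) + z(FA)) = 0.323
c > 0 → conservative criterion (biased toward responding “no”).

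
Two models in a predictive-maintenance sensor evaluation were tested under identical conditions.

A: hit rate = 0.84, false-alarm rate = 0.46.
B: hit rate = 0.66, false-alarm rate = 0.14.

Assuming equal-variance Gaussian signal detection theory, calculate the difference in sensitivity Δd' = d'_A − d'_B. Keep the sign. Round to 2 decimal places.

A: z(0.84) = 0.994, z(0.46) = -0.100, d' = 1.094
B: z(0.66) = 0.412, z(0.14) = -1.080, d' = 1.492
Δd' = d'_A − d'_B = 1.094 − 1.492 = -0.398
B has the higher sensitivity.

Δd' = -0.40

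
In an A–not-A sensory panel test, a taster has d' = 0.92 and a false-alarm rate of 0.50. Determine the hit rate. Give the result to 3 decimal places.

z(false-alarm rate) = z(0.50) = 0.0000
z(H) = z(FA) + d' = 0.0000 + 0.92 = 0.9200
hit rate = Φ(0.9200) = 0.8212

hit rate = 0.821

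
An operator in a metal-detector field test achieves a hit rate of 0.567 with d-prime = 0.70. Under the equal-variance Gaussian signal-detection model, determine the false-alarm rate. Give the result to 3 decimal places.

false-alarm rate = 0.298

z(hit rate) = z(0.567) = 0.1687
z(FA) = z(H) − d' = 0.1687 − 0.70 = -0.5313
false-alarm rate = Φ(-0.5313) = 0.2976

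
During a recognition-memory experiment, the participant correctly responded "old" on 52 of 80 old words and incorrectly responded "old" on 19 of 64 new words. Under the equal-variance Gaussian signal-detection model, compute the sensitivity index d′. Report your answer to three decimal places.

d′ = 0.919

H = 52/80 = 0.6500
FA = 19/64 = 0.2969
z(0.6500) = 0.3853, z(0.2969) = -0.5333
d' = z(H) − z(FA) = 0.3853 − (-0.5333) = 0.9186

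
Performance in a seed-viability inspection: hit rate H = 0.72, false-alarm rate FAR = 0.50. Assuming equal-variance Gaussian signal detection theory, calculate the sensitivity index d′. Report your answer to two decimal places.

Φ⁻¹(H) = Φ⁻¹(0.72) = 0.5828
Φ⁻¹(FA) = Φ⁻¹(0.50) = 0.0000
d' = z(H) − z(FA) = 0.5828 − 0.0000 = 0.5828

d′ = 0.58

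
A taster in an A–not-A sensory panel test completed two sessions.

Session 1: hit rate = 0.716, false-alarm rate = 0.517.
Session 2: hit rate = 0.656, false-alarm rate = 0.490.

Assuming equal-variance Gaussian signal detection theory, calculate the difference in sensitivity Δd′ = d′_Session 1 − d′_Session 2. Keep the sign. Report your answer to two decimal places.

Δd′ = 0.10

Session 1: z(0.716) = 0.571, z(0.517) = 0.043, d' = 0.528
Session 2: z(0.656) = 0.402, z(0.490) = -0.025, d' = 0.427
Δd' = d'_Session 1 − d'_Session 2 = 0.528 − 0.427 = 0.101
Session 1 has the higher sensitivity.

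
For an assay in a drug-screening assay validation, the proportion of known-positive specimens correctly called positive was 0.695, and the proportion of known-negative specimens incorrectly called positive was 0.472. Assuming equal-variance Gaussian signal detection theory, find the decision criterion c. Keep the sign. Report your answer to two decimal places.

z(H) = z(0.695) = 0.5101
z(FA) = z(0.472) = -0.0702
c = −½·[z(H) + z(FA)] = −0.5 × (0.5101 + (-0.0702)) = -0.21995

c = -0.22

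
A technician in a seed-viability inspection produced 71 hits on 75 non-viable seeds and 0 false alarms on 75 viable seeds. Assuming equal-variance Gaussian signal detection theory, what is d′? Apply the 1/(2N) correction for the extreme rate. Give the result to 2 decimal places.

d′ = 4.09

The false-alarm rate is 0/75 = 0, so apply the 1/(2N) correction: FA → 1/(2·75) = 0.00667.
z(H) = z(0.94667) = 1.613
z(FA) = z(0.00667) = -2.475
d' = 1.613 − (-2.475) = 4.088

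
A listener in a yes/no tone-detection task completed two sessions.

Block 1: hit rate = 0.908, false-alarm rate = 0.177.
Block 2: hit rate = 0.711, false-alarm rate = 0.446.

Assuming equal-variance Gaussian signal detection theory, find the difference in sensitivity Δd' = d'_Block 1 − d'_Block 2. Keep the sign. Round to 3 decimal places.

Block 1: z(0.908) = 1.3285, z(0.177) = -0.9269, d' = 2.2554
Block 2: z(0.711) = 0.5563, z(0.446) = -0.1358, d' = 0.6921
Δd' = d'_Block 1 − d'_Block 2 = 2.2554 − 0.6921 = 1.5633
Block 1 has the higher sensitivity.

Δd' = 1.563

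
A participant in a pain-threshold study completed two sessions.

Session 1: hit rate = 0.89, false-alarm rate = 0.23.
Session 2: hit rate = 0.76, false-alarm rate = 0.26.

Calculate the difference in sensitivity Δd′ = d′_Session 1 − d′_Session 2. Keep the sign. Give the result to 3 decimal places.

Session 1: z(0.89) = 1.2265, z(0.23) = -0.7388, d' = 1.9653
Session 2: z(0.76) = 0.7063, z(0.26) = -0.6433, d' = 1.3496
Δd' = d'_Session 1 − d'_Session 2 = 1.9653 − 1.3496 = 0.6157
Session 1 has the higher sensitivity.

Δd′ = 0.616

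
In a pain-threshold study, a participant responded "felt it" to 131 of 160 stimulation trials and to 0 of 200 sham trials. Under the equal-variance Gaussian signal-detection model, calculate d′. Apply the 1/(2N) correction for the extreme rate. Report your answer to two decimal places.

The false-alarm rate is 0/200 = 0, so apply the 1/(2N) correction: FA → 1/(2·200) = 0.00250.
z(H) = z(0.81875) = 0.911
z(FA) = z(0.00250) = -2.807
d' = 0.911 − (-2.807) = 3.718

d′ = 3.72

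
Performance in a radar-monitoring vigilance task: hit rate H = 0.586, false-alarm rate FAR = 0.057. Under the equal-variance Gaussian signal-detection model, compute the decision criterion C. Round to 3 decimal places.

C = 0.682

z(0.586) = 0.2173, z(0.057) = -1.5805
c = −½·[z(H) + z(FA)] = −0.5 × (0.2173 + (-1.5805)) = 0.6816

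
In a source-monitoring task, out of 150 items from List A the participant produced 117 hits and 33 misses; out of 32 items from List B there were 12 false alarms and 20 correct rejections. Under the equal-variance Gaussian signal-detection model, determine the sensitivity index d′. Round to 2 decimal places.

d′ = 1.09

H = 117/150 = 0.7800
FA = 12/32 = 0.3750
z(H) = 0.772
z(FA) = -0.319
d' = z(H) − z(FA) = 0.772 − (-0.319) = 1.091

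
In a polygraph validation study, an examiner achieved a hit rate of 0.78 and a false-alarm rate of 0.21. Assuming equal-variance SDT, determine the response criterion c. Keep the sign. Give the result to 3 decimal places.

c = 0.017

z(0.78) = 0.7722, z(0.21) = -0.8064
c = −½·[z(H) + z(FA)] = −0.5 × (0.7722 + (-0.8064)) = 0.0171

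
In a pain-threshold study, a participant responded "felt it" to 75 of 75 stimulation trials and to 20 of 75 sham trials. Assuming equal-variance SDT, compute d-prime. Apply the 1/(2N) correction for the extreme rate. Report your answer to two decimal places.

The hit rate is 75/75 = 1, so apply the 1/(2N) correction: H → 1 − 1/(2·75) = 0.99333.
z(H) = z(0.99333) = 2.475
z(FA) = z(0.26667) = -0.623
d' = 2.475 − (-0.623) = 3.098

d-prime = 3.10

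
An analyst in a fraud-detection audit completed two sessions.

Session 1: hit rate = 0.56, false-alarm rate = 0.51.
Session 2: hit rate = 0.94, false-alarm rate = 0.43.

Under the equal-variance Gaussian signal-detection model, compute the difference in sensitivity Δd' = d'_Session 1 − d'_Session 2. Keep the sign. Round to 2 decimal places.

Session 1: z(0.56) = 0.151, z(0.51) = 0.025, d' = 0.126
Session 2: z(0.94) = 1.555, z(0.43) = -0.176, d' = 1.731
Δd' = d'_Session 1 − d'_Session 2 = 0.126 − 1.731 = -1.605
Session 2 has the higher sensitivity.

Δd' = -1.61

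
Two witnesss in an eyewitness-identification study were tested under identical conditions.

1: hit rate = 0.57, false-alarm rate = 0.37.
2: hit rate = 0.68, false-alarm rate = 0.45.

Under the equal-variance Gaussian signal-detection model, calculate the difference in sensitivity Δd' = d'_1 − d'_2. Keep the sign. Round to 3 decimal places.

Δd' = -0.085

1: z(0.57) = 0.1764, z(0.37) = -0.3319, d' = 0.5083
2: z(0.68) = 0.4677, z(0.45) = -0.1257, d' = 0.5934
Δd' = d'_1 − d'_2 = 0.5083 − 0.5934 = -0.0851
2 has the higher sensitivity.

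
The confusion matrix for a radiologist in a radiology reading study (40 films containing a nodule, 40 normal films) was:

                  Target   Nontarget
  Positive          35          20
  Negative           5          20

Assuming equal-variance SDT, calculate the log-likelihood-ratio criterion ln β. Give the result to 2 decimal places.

ln β = -0.66

H = 35/40 = 0.8750
FA = 20/40 = 0.5000
z(H) = 1.150
z(FA) = 0.000
ln β = −½·[z(H)² − z(FA)²] = −0.5 × (1.323 − 0.000) = -0.6615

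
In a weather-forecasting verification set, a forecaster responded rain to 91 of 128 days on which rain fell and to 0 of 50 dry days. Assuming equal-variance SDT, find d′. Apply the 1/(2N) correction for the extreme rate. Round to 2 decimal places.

The false-alarm rate is 0/50 = 0, so apply the 1/(2N) correction: FA → 1/(2·50) = 0.01000.
z(H) = z(0.71094) = 0.556
z(FA) = z(0.01000) = -2.326
d' = 0.556 − (-2.326) = 2.882

d′ = 2.88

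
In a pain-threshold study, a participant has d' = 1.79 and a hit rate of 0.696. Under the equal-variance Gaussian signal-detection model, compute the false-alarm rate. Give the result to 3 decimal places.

z(hit rate) = z(0.696) = 0.5129
z(FA) = z(H) − d' = 0.5129 − 1.79 = -1.2771
false-alarm rate = Φ(-1.2771) = 0.1008

false-alarm rate = 0.101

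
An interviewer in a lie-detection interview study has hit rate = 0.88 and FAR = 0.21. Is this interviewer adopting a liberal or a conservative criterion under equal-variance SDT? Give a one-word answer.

z(H) = 1.175, z(FA) = -0.806
c = −½·(z(H) + z(FA)) = -0.1845
c < 0 → liberal criterion (biased toward responding “yes”).

liberal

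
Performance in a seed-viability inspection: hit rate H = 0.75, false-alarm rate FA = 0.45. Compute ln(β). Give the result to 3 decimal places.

ln β = -0.220

z(H) = z(0.75) = 0.6745
z(FA) = z(0.45) = -0.1257
ln β = −½·[z(H)² − z(FA)²] = −0.5 × (0.4550 − 0.0158) = -0.2196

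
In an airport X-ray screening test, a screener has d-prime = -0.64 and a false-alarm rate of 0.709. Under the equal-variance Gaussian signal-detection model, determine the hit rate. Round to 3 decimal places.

hit rate = 0.464

z(false-alarm rate) = z(0.709) = 0.5505
z(H) = z(FA) + d' = 0.5505 + (-0.64) = -0.0895
hit rate = Φ(-0.0895) = 0.4643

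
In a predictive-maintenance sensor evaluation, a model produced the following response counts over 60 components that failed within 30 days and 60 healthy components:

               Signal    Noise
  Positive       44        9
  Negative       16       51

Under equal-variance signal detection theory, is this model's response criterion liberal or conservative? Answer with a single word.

conservative

z(H) = 0.623, z(FA) = -1.036
c = −½·(z(H) + z(FA)) = 0.2065
c > 0 → conservative criterion (biased toward responding “no”).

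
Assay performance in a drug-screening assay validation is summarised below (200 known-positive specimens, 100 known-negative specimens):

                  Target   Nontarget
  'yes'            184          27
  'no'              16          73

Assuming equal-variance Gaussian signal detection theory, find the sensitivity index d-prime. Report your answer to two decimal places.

H = 184/200 = 0.9200
FA = 27/100 = 0.2700
z(H) = 1.4051
z(FA) = -0.6128
d' = z(H) − z(FA) = 1.4051 − (-0.6128) = 2.0179

d-prime = 2.02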